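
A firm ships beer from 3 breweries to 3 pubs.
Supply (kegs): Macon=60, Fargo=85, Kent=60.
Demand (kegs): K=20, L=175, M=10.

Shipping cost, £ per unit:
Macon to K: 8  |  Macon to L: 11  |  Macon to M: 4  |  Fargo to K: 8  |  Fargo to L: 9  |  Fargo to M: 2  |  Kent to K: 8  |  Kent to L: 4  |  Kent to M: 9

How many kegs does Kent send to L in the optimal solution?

60

The minimum-cost plan:
  Macon–K: 20 × £8 = £160
  Macon–L: 40 × £11 = £440
  Fargo–L: 75 × £9 = £675
  Fargo–M: 10 × £2 = £20
  Kent–L: 60 × £4 = £240
Total cost = £1535.
So Kent→L carries 60 kegs.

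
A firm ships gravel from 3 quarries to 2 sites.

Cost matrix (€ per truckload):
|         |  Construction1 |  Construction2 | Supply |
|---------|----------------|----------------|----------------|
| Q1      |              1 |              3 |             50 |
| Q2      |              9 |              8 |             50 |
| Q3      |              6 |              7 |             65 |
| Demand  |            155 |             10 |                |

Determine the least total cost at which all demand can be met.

880

An optimal shipping plan:
  Q1–Construction1: 50 × €1 = €50
  Q2–Construction1: 40 × €9 = €360
  Q2–Construction2: 10 × €8 = €80
  Q3–Construction1: 65 × €6 = €390
Total = 50 + 360 + 80 + 390 = €880.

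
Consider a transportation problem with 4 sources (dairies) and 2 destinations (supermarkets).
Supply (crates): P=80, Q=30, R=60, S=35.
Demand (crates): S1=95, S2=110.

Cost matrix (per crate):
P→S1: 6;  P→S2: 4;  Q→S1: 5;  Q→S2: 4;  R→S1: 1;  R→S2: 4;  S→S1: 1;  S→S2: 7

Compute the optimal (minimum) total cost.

535

Optimal allocation:
  P–S2: 80 × 4 = 320
  Q–S2: 30 × 4 = 120
  R–S1: 60 × 1 = 60
  S–S1: 35 × 1 = 35
Total = 320 + 120 + 60 + 35 = 535.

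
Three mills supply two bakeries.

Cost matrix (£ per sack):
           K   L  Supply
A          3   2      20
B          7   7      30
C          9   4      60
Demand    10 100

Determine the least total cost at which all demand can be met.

490

An optimal shipping plan:
  A->L: 20 sacks
  B->K: 10 sacks
  B->L: 20 sacks
  C->L: 60 sacks
Total cost = £490.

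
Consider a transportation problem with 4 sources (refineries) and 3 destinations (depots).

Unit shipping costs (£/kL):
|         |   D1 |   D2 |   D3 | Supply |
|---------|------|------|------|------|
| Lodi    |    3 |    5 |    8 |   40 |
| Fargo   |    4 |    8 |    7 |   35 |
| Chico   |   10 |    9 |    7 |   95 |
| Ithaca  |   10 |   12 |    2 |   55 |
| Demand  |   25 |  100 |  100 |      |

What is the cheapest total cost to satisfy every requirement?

An optimal shipping plan:
  Lodi->D2: 40 × £5 = £200
  Fargo->D1: 25 × £4 = £100
  Fargo->D2: 10 × £8 = £80
  Chico->D2: 50 × £9 = £450
  Chico->D3: 45 × £7 = £315
  Ithaca->D3: 55 × £2 = £110
Total = 200 + 100 + 80 + 450 + 315 + 110 = £1255.
(Supply check: Lodi ships 40; Fargo ships 35; Chico ships 95; Ithaca ships 55.)

1255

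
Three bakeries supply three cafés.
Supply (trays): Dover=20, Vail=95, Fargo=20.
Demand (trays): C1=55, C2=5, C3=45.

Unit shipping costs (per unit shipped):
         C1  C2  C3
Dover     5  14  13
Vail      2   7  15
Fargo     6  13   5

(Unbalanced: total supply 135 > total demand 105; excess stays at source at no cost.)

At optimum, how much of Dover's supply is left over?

0

An optimal plan:
  Dover→C3: 20 × 13 = 260
  Vail→C1: 55 × 2 = 110
  Vail→C2: 5 × 7 = 35
  Vail→C3: 5 × 15 = 75
  Fargo→C3: 20 × 5 = 100
Total cost = 580.
Dover ships 20 of its 20, leaving 0.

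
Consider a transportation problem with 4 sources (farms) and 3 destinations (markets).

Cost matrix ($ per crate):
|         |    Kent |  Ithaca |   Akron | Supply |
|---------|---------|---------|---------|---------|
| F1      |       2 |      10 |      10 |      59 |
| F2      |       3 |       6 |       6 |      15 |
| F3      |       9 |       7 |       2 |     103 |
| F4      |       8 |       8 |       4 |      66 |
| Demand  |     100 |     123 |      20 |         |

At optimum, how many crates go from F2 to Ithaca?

Optimal shipments:
  F1->Kent: 59 × $2 = $118
  F2->Kent: 15 × $3 = $45
  F3->Ithaca: 83 × $7 = $581
  F3->Akron: 20 × $2 = $40
  F4->Kent: 26 × $8 = $208
  F4->Ithaca: 40 × $8 = $320
Total cost = $1312.
The route F2→Ithaca is not used.

0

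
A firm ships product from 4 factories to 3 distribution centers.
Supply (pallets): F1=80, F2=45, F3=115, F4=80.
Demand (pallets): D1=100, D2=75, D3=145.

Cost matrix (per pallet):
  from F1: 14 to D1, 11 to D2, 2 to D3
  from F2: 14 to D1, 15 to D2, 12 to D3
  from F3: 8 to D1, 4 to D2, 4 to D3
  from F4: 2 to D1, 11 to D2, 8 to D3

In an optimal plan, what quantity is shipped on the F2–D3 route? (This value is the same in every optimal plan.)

The minimum-cost plan:
  F1->D3: 80 × 2 = 160
  F2->D1: 20 × 14 = 280
  F2->D3: 25 × 12 = 300
  F3->D2: 75 × 4 = 300
  F3->D3: 40 × 4 = 160
  F4->D1: 80 × 2 = 160
Total cost = 1360.
So F2→D3 carries 25 pallets.

25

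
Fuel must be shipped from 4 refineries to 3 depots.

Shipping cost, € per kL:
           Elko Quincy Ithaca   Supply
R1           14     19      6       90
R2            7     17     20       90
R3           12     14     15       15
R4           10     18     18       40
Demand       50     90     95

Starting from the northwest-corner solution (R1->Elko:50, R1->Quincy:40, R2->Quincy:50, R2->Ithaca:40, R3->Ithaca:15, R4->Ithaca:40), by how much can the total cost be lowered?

Current plan cost = 50·14 + 40·19 + 50·17 + 40·20 + 15·15 + 40·18 = €4055.
Optimal plan:
  R1→Ithaca: 90 × €6 = €540
  R2→Elko: 50 × €7 = €350
  R2→Quincy: 40 × €17 = €680
  R3→Quincy: 15 × €14 = €210
  R4→Quincy: 35 × €18 = €630
  R4→Ithaca: 5 × €18 = €90
Optimal cost = €2500.
Saving = 4055 − 2500 = €1555.

1555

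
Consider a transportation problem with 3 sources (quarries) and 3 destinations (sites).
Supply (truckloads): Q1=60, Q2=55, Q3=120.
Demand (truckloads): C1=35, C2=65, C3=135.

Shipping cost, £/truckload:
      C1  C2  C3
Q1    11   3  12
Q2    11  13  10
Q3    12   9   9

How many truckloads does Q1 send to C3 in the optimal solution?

0

The minimum-cost plan:
  Q1 to C2: 60 × £3 = £180
  Q2 to C1: 35 × £11 = £385
  Q2 to C3: 20 × £10 = £200
  Q3 to C2: 5 × £9 = £45
  Q3 to C3: 115 × £9 = £1035
Total cost = £1845.
The route Q1→C3 is not used.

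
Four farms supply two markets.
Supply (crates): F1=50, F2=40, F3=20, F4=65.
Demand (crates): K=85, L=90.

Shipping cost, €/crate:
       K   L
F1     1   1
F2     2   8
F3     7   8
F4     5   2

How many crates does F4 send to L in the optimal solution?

Solving gives:
  F1→K: 25 × €1 = €25
  F1→L: 25 × €1 = €25
  F2→K: 40 × €2 = €80
  F3→K: 20 × €7 = €140
  F4→L: 65 × €2 = €130
Total cost = €400.
So F4→L carries 65 crates.

65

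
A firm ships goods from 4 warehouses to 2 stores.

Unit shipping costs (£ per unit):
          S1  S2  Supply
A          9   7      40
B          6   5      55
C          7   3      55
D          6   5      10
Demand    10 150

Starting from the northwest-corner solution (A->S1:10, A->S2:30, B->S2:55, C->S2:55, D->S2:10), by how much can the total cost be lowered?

Current plan cost = 10·9 + 30·7 + 55·5 + 55·3 + 10·5 = £790.
Optimal plan:
  A->S2: 40 × £7 = £280
  B->S1: 10 × £6 = £60
  B->S2: 45 × £5 = £225
  C->S2: 55 × £3 = £165
  D->S2: 10 × £5 = £50
Optimal cost = £780.
Saving = 790 − 780 = £10.

10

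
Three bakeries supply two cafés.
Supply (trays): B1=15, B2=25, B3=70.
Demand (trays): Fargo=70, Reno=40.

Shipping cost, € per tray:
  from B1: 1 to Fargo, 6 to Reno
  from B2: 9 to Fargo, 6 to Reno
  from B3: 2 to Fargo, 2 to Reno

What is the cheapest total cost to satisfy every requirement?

A cheapest plan:
  B1->Fargo: 15 trays
  B2->Reno: 25 trays
  B3->Fargo: 55 trays
  B3->Reno: 15 trays
Total cost = €305.
(Supply check: B1 ships 15; B2 ships 25; B3 ships 70.)

305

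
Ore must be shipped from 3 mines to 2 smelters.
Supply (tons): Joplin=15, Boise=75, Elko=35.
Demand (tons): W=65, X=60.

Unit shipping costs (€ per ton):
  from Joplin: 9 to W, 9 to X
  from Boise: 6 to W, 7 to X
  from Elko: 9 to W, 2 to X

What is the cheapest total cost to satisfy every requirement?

665

Optimal allocation:
  Joplin–X: 15 tons
  Boise–W: 65 tons
  Boise–X: 10 tons
  Elko–X: 35 tons
Total cost = €665.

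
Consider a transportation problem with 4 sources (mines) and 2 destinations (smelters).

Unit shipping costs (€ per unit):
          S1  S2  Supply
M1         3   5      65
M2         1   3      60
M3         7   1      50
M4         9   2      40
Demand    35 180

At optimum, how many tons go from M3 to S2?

50

The minimum-cost plan:
  M1->S1: 35 × €3 = €105
  M1->S2: 30 × €5 = €150
  M2->S2: 60 × €3 = €180
  M3->S2: 50 × €1 = €50
  M4->S2: 40 × €2 = €80
Total cost = €565.
So M3→S2 carries 50 tons.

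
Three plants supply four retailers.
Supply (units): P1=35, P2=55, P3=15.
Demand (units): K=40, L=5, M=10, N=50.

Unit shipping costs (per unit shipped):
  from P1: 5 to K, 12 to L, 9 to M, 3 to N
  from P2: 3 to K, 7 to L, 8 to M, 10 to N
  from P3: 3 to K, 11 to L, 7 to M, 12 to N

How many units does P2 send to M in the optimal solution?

0

Optimal shipments:
  P1 to N: 35 × 3 = 105
  P2 to K: 35 × 3 = 105
  P2 to L: 5 × 7 = 35
  P2 to N: 15 × 10 = 150
  P3 to K: 5 × 3 = 15
  P3 to M: 10 × 7 = 70
Total cost = 480.
The route P2→M is not used.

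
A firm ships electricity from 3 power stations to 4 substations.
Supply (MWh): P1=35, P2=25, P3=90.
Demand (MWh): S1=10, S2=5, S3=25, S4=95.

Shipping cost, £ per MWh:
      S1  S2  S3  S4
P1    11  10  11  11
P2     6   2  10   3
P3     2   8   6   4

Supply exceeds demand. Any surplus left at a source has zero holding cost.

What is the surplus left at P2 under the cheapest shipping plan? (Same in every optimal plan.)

0

An optimal plan:
  P1–S3: 20 × £11 = £220
  P2–S2: 5 × £2 = £10
  P2–S4: 20 × £3 = £60
  P3–S1: 10 × £2 = £20
  P3–S3: 5 × £6 = £30
  P3–S4: 75 × £4 = £300
Total cost = £640.
P2 ships 25 of its 25, leaving 0.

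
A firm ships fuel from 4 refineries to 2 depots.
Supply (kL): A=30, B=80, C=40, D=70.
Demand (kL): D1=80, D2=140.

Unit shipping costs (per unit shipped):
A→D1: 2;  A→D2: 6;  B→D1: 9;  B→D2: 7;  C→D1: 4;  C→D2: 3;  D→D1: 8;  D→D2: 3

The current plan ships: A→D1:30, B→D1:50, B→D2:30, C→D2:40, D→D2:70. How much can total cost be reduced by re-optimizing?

40

Current plan cost = 30·2 + 50·9 + 30·7 + 40·3 + 70·3 = 1050.
Optimal plan:
  A→D1: 30 × 2 = 60
  B→D1: 10 × 9 = 90
  B→D2: 70 × 7 = 490
  C→D1: 40 × 4 = 160
  D→D2: 70 × 3 = 210
Optimal cost = 1010.
Saving = 1050 − 1010 = 40.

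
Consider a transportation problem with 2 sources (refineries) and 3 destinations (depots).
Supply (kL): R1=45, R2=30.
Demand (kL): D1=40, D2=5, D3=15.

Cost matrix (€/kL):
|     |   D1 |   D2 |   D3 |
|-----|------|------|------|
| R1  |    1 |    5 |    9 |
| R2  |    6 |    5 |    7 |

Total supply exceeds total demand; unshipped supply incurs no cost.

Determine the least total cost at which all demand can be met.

170

An optimal shipping plan:
  R1–D1: 40 × €1 = €40
  R1–D2: 5 × €5 = €25
  R2–D3: 15 × €7 = €105
Total = 40 + 25 + 105 = €170.
(Supply check: R1 ships 45; R2 ships 15.)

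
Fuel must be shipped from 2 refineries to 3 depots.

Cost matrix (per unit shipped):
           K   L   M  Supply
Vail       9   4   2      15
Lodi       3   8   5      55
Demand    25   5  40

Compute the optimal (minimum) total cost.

Optimal allocation:
  Vail to L: 5 kL
  Vail to M: 10 kL
  Lodi to K: 25 kL
  Lodi to M: 30 kL
Total cost = 265.

265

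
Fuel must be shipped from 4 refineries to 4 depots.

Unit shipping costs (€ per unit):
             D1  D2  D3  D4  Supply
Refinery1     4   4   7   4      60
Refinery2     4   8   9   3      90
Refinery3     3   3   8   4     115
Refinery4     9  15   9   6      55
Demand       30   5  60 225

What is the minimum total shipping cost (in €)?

An optimal shipping plan:
  Refinery1–D3: 5 × €7 = €35
  Refinery1–D4: 55 × €4 = €220
  Refinery2–D4: 90 × €3 = €270
  Refinery3–D1: 30 × €3 = €90
  Refinery3–D2: 5 × €3 = €15
  Refinery3–D4: 80 × €4 = €320
  Refinery4–D3: 55 × €9 = €495
Total = 35 + 220 + 270 + 90 + 15 + 320 + 495 = €1445.

1445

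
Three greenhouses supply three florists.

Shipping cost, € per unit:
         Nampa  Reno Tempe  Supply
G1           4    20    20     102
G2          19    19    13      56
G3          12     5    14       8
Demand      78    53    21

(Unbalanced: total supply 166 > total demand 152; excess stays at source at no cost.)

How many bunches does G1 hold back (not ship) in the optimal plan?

14

An optimal plan:
  G1->Nampa: 78 × €4 = €312
  G1->Reno: 10 × €20 = €200
  G2->Reno: 35 × €19 = €665
  G2->Tempe: 21 × €13 = €273
  G3->Reno: 8 × €5 = €40
Total cost = €1490.
G1 ships 88 of its 102, leaving 14.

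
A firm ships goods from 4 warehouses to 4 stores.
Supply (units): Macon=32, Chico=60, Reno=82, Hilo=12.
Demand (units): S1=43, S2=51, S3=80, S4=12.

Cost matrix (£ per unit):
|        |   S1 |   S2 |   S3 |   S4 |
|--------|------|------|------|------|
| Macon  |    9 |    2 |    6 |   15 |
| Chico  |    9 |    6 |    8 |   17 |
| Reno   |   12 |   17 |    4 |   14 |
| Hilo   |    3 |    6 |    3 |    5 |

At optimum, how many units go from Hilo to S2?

Optimal shipments:
  Macon to S2: 32 units
  Chico to S1: 41 units
  Chico to S2: 19 units
  Reno to S1: 2 units
  Reno to S3: 80 units
  Hilo to S4: 12 units
Total cost = £951.
The route Hilo→S2 is not used.

0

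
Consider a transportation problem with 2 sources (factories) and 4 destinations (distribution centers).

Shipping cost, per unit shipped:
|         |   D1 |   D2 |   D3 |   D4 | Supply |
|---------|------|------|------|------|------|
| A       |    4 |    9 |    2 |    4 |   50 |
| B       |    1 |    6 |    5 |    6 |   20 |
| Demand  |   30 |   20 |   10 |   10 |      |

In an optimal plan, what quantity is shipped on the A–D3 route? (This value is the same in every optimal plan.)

10

Solving gives:
  A→D1: 10 × 4 = 40
  A→D2: 20 × 9 = 180
  A→D3: 10 × 2 = 20
  A→D4: 10 × 4 = 40
  B→D1: 20 × 1 = 20
Total cost = 300.
So A→D3 carries 10 pallets.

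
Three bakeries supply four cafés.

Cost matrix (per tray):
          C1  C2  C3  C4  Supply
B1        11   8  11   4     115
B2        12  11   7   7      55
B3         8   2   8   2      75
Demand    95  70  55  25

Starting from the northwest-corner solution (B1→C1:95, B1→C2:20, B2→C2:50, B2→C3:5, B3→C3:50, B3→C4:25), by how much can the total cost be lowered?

585

Current plan cost = 95·11 + 20·8 + 50·11 + 5·7 + 50·8 + 25·2 = 2240.
Optimal plan:
  B1–C1: 90 trays
  B1–C4: 25 trays
  B2–C3: 55 trays
  B3–C1: 5 trays
  B3–C2: 70 trays
Optimal cost = 1655.
Saving = 2240 − 1655 = 585.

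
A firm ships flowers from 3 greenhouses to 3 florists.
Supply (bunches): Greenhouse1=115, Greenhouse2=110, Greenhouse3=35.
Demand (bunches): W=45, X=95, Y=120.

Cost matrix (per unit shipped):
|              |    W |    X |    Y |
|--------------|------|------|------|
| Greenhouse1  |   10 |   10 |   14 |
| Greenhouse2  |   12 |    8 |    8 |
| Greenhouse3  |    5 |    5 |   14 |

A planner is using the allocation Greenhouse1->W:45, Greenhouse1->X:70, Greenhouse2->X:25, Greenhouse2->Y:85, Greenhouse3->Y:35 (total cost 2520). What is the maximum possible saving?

Current plan cost = 45·10 + 70·10 + 25·8 + 85·8 + 35·14 = 2520.
Optimal plan:
  Greenhouse1 to W: 10 × 10 = 100
  Greenhouse1 to X: 95 × 10 = 950
  Greenhouse1 to Y: 10 × 14 = 140
  Greenhouse2 to Y: 110 × 8 = 880
  Greenhouse3 to W: 35 × 5 = 175
Optimal cost = 2245.
Saving = 2520 − 2245 = 275.

275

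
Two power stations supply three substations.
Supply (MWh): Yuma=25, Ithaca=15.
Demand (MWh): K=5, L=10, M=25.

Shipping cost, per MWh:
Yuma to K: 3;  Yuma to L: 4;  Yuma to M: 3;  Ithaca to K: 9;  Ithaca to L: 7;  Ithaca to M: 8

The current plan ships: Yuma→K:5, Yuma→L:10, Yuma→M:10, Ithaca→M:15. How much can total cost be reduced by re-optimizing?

Current plan cost = 5·3 + 10·4 + 10·3 + 15·8 = 205.
Optimal plan:
  Yuma->K: 5 × 3 = 15
  Yuma->M: 20 × 3 = 60
  Ithaca->L: 10 × 7 = 70
  Ithaca->M: 5 × 8 = 40
Optimal cost = 185.
Saving = 205 − 185 = 20.

20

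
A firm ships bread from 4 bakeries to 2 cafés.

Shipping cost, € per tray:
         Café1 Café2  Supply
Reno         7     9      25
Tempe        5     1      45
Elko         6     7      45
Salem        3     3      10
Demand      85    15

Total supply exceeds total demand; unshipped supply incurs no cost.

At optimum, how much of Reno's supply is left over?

An optimal plan:
  Tempe→Café1: 30 × €5 = €150
  Tempe→Café2: 15 × €1 = €15
  Elko→Café1: 45 × €6 = €270
  Salem→Café1: 10 × €3 = €30
Total cost = €465.
Reno ships 0 of its 25, leaving 25.

25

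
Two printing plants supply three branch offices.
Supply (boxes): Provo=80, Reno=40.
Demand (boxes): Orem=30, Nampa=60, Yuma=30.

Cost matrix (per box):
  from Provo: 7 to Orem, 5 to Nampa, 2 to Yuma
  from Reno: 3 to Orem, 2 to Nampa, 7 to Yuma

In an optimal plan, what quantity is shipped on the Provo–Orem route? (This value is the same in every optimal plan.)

Solving gives:
  Provo to Nampa: 50 × 5 = 250
  Provo to Yuma: 30 × 2 = 60
  Reno to Orem: 30 × 3 = 90
  Reno to Nampa: 10 × 2 = 20
Total cost = 420.
The route Provo→Orem is not used.

0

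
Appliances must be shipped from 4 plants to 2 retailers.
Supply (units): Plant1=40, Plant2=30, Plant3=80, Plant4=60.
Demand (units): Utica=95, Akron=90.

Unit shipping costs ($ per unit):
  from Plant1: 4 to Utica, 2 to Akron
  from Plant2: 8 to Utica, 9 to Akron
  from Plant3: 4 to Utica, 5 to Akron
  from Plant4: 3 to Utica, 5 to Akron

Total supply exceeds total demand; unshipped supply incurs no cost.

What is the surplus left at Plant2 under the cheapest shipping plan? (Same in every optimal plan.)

25

Minimum-cost shipments:
  Plant1 to Akron: 40 × $2 = $80
  Plant2 to Akron: 5 × $9 = $45
  Plant3 to Utica: 35 × $4 = $140
  Plant3 to Akron: 45 × $5 = $225
  Plant4 to Utica: 60 × $3 = $180
Total cost = $670.
Plant2 ships 5 of its 30, leaving 25.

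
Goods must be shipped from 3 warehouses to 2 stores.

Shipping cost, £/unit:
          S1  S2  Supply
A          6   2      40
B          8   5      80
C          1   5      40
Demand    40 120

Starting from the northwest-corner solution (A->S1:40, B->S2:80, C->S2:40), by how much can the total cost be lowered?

Current plan cost = 40·6 + 80·5 + 40·5 = £840.
Optimal plan:
  A->S2: 40 × £2 = £80
  B->S2: 80 × £5 = £400
  C->S1: 40 × £1 = £40
Optimal cost = £520.
Saving = 840 − 520 = £320.

320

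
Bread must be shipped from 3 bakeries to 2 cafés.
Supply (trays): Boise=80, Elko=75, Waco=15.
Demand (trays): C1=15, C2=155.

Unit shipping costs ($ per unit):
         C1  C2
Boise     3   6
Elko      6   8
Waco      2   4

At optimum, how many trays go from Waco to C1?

0

Solving gives:
  Boise–C1: 15 × $3 = $45
  Boise–C2: 65 × $6 = $390
  Elko–C2: 75 × $8 = $600
  Waco–C2: 15 × $4 = $60
Total cost = $1095.
The route Waco→C1 is not used.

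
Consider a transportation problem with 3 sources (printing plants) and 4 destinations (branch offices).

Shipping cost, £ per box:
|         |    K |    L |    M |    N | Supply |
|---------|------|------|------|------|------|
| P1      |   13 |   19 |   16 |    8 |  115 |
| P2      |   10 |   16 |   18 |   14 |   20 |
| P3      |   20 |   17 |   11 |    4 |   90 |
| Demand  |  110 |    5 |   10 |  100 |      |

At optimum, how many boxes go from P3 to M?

The minimum-cost plan:
  P1→K: 90 × £13 = £1170
  P1→L: 5 × £19 = £95
  P1→N: 20 × £8 = £160
  P2→K: 20 × £10 = £200
  P3→M: 10 × £11 = £110
  P3→N: 80 × £4 = £320
Total cost = £2055.
So P3→M carries 10 boxes.

10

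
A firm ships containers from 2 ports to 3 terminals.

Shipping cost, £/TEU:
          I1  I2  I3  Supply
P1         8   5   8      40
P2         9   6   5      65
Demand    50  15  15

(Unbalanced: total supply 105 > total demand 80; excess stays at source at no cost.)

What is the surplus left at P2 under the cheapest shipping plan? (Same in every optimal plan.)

An optimal plan:
  P1 to I1: 40 × £8 = £320
  P2 to I1: 10 × £9 = £90
  P2 to I2: 15 × £6 = £90
  P2 to I3: 15 × £5 = £75
Total cost = £575.
P2 ships 40 of its 65, leaving 25.

25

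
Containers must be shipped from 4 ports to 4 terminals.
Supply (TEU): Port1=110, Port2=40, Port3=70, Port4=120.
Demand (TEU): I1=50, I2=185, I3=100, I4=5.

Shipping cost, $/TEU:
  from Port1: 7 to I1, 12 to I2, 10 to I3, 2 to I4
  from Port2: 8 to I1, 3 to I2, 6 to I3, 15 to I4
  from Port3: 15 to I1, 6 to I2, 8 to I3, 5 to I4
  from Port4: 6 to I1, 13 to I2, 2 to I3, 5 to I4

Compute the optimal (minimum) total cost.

1980

A cheapest plan:
  Port1→I1: 30 TEU
  Port1→I2: 75 TEU
  Port1→I4: 5 TEU
  Port2→I2: 40 TEU
  Port3→I2: 70 TEU
  Port4→I1: 20 TEU
  Port4→I3: 100 TEU
Total cost = $1980.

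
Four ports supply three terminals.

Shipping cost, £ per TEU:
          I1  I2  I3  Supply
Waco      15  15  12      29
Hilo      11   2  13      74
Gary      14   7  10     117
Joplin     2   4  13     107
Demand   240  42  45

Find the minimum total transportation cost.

An optimal shipping plan:
  Waco→I1: 29 × £15 = £435
  Hilo→I1: 32 × £11 = £352
  Hilo→I2: 42 × £2 = £84
  Gary→I1: 72 × £14 = £1008
  Gary→I3: 45 × £10 = £450
  Joplin→I1: 107 × £2 = £214
Total = 435 + 352 + 84 + 1008 + 450 + 214 = £2543.

2543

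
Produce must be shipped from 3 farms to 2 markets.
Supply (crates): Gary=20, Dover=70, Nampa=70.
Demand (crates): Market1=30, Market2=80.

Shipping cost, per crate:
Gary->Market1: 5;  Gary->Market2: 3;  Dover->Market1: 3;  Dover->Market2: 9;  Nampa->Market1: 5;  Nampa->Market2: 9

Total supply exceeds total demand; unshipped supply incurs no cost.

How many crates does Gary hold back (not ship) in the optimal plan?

0

An optimal plan:
  Gary–Market2: 20 × 3 = 60
  Dover–Market1: 30 × 3 = 90
  Nampa–Market2: 60 × 9 = 540
Total cost = 690.
Gary ships 20 of its 20, leaving 0.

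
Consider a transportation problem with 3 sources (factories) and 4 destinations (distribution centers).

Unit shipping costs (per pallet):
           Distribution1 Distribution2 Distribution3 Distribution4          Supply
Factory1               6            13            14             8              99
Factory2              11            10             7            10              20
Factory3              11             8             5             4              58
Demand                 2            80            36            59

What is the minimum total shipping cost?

Optimal allocation:
  Factory1–Distribution1: 2 × 6 = 12
  Factory1–Distribution2: 38 × 13 = 494
  Factory1–Distribution4: 59 × 8 = 472
  Factory2–Distribution2: 20 × 10 = 200
  Factory3–Distribution2: 22 × 8 = 176
  Factory3–Distribution3: 36 × 5 = 180
Total = 12 + 494 + 472 + 200 + 176 + 180 = 1534.
(Supply check: Factory1 ships 99; Factory2 ships 20; Factory3 ships 58.)

1534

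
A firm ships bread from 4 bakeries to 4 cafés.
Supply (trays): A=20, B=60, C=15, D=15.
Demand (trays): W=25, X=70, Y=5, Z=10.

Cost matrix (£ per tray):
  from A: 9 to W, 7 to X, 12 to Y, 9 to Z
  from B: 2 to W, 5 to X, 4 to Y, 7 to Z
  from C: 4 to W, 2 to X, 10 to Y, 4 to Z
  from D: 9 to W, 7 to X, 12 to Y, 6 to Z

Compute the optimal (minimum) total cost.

One minimum-cost allocation:
  A to X: 20 trays
  B to W: 25 trays
  B to X: 30 trays
  B to Y: 5 trays
  C to X: 15 trays
  D to X: 5 trays
  D to Z: 10 trays
Total cost = £485.
(Supply check: A ships 20; B ships 60; C ships 15; D ships 15.)

485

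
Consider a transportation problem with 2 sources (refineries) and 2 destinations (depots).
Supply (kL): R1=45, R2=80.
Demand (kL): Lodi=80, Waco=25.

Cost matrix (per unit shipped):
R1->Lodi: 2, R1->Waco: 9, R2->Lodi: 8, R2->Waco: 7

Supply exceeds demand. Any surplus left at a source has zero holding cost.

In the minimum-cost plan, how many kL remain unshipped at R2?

Minimum-cost shipments:
  R1 to Lodi: 45 × 2 = 90
  R2 to Lodi: 35 × 8 = 280
  R2 to Waco: 25 × 7 = 175
Total cost = 545.
R2 ships 60 of its 80, leaving 20.

20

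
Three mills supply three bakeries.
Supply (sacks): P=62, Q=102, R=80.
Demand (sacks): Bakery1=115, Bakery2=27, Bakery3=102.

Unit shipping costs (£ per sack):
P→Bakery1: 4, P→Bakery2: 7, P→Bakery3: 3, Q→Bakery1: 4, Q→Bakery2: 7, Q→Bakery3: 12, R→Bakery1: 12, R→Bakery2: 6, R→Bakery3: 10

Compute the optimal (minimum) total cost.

One minimum-cost allocation:
  P→Bakery1: 13 sacks
  P→Bakery3: 49 sacks
  Q→Bakery1: 102 sacks
  R→Bakery2: 27 sacks
  R→Bakery3: 53 sacks
Total cost = £1299.
(Supply check: P ships 62; Q ships 102; R ships 80.)

1299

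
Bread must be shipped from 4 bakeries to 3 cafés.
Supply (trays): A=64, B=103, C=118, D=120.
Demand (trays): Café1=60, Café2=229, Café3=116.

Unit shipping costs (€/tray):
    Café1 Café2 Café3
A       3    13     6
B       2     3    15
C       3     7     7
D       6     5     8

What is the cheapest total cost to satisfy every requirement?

Optimal allocation:
  A→Café3: 64 × €6 = €384
  B→Café2: 103 × €3 = €309
  C→Café1: 60 × €3 = €180
  C→Café2: 6 × €7 = €42
  C→Café3: 52 × €7 = €364
  D→Café2: 120 × €5 = €600
Total = 384 + 309 + 180 + 42 + 364 + 600 = €1879.
(Supply check: A ships 64; B ships 103; C ships 118; D ships 120.)

1879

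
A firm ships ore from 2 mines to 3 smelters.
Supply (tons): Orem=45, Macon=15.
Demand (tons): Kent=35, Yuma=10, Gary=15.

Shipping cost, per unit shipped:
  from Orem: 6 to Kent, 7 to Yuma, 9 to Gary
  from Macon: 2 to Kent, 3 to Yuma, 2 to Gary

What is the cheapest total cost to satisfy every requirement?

310

Optimal allocation:
  Orem to Kent: 35 × 6 = 210
  Orem to Yuma: 10 × 7 = 70
  Macon to Gary: 15 × 2 = 30
Total = 210 + 70 + 30 = 310.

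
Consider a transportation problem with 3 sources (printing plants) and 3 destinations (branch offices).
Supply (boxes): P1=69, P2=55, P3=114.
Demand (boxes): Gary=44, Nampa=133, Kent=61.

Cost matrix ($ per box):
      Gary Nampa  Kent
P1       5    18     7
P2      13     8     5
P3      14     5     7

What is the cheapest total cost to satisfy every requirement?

One minimum-cost allocation:
  P1->Gary: 44 boxes
  P1->Kent: 25 boxes
  P2->Nampa: 19 boxes
  P2->Kent: 36 boxes
  P3->Nampa: 114 boxes
Total cost = $1297.

1297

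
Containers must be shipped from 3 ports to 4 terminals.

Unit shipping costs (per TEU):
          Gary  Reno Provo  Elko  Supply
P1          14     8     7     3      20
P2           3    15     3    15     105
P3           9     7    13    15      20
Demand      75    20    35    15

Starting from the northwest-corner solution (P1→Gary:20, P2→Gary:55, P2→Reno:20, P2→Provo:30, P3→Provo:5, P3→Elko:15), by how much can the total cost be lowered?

590

Current plan cost = 20·14 + 55·3 + 20·15 + 30·3 + 5·13 + 15·15 = 1125.
Optimal plan:
  P1→Provo: 5 × 7 = 35
  P1→Elko: 15 × 3 = 45
  P2→Gary: 75 × 3 = 225
  P2→Provo: 30 × 3 = 90
  P3→Reno: 20 × 7 = 140
Optimal cost = 535.
Saving = 1125 − 535 = 590.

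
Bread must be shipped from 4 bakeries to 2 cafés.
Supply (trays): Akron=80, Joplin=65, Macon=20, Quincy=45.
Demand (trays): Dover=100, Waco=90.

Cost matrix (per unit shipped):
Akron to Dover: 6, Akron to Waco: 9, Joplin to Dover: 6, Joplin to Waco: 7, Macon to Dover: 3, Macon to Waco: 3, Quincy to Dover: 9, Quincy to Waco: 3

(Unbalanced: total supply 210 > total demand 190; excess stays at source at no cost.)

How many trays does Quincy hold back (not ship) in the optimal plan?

Minimum-cost shipments:
  Akron–Dover: 60 × 6 = 360
  Joplin–Dover: 40 × 6 = 240
  Joplin–Waco: 25 × 7 = 175
  Macon–Waco: 20 × 3 = 60
  Quincy–Waco: 45 × 3 = 135
Total cost = 970.
Quincy ships 45 of its 45, leaving 0.

0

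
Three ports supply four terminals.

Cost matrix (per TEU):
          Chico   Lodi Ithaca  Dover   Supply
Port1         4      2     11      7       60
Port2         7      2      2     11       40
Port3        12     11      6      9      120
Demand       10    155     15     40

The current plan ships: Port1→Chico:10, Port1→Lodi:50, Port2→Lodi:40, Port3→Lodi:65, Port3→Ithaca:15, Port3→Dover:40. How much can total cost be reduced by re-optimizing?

10

Current plan cost = 10·4 + 50·2 + 40·2 + 65·11 + 15·6 + 40·9 = 1385.
Optimal plan:
  Port1→Lodi: 60 × 2 = 120
  Port2→Lodi: 40 × 2 = 80
  Port3→Chico: 10 × 12 = 120
  Port3→Lodi: 55 × 11 = 605
  Port3→Ithaca: 15 × 6 = 90
  Port3→Dover: 40 × 9 = 360
Optimal cost = 1375.
Saving = 1385 − 1375 = 10.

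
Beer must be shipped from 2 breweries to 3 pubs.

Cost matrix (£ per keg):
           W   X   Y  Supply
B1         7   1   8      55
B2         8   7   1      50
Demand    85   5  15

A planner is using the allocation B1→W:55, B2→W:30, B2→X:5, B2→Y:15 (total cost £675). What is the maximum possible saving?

Current plan cost = 55·7 + 30·8 + 5·7 + 15·1 = £675.
Optimal plan:
  B1–W: 50 × £7 = £350
  B1–X: 5 × £1 = £5
  B2–W: 35 × £8 = £280
  B2–Y: 15 × £1 = £15
Optimal cost = £650.
Saving = 675 − 650 = £25.

25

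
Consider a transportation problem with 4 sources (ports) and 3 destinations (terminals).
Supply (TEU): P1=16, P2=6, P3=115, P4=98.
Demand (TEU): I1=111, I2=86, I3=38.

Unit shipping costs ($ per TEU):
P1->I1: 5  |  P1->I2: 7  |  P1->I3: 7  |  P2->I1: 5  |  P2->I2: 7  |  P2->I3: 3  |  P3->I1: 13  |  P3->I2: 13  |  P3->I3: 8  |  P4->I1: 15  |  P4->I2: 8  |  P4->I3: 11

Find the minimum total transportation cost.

An optimal shipping plan:
  P1 to I1: 16 TEU
  P2 to I1: 6 TEU
  P3 to I1: 77 TEU
  P3 to I3: 38 TEU
  P4 to I1: 12 TEU
  P4 to I2: 86 TEU
Total cost = $2283.
(Supply check: P1 ships 16; P2 ships 6; P3 ships 115; P4 ships 98.)

2283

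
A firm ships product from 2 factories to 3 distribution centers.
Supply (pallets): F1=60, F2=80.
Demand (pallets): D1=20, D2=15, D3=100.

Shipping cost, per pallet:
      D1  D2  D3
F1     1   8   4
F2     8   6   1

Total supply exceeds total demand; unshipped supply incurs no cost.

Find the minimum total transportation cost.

300

A cheapest plan:
  F1->D1: 20 × 1 = 20
  F1->D2: 15 × 8 = 120
  F1->D3: 20 × 4 = 80
  F2->D3: 80 × 1 = 80
Total = 20 + 120 + 80 + 80 = 300.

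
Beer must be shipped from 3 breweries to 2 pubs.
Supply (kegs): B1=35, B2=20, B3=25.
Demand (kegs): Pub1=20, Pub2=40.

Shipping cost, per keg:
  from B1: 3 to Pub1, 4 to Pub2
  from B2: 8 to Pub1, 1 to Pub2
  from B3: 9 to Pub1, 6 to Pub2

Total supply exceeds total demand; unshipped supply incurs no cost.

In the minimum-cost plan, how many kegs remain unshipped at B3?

An optimal plan:
  B1->Pub1: 20 × 3 = 60
  B1->Pub2: 15 × 4 = 60
  B2->Pub2: 20 × 1 = 20
  B3->Pub2: 5 × 6 = 30
Total cost = 170.
B3 ships 5 of its 25, leaving 20.

20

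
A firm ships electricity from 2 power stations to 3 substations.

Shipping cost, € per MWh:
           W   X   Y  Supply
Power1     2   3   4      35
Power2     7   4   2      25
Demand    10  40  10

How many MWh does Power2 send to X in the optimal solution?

The minimum-cost plan:
  Power1→W: 10 × €2 = €20
  Power1→X: 25 × €3 = €75
  Power2→X: 15 × €4 = €60
  Power2→Y: 10 × €2 = €20
Total cost = €175.
So Power2→X carries 15 MWh.

15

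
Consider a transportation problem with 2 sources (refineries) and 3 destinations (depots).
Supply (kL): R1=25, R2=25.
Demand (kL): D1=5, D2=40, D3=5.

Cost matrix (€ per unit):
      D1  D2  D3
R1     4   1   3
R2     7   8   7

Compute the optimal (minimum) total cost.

215

Optimal allocation:
  R1 to D2: 25 kL
  R2 to D1: 5 kL
  R2 to D2: 15 kL
  R2 to D3: 5 kL
Total cost = €215.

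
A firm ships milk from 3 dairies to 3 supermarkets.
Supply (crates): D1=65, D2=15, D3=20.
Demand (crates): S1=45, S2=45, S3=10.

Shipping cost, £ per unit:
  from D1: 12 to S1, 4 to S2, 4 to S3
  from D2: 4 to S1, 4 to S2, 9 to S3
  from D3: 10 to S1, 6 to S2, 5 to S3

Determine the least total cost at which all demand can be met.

One minimum-cost allocation:
  D1–S1: 10 × £12 = £120
  D1–S2: 45 × £4 = £180
  D1–S3: 10 × £4 = £40
  D2–S1: 15 × £4 = £60
  D3–S1: 20 × £10 = £200
Total = 120 + 180 + 40 + 60 + 200 = £600.

600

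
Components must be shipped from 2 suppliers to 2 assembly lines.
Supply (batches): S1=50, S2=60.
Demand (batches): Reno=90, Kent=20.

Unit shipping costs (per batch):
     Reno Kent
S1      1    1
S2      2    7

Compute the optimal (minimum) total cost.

An optimal shipping plan:
  S1 to Reno: 30 batches
  S1 to Kent: 20 batches
  S2 to Reno: 60 batches
Total cost = 170.

170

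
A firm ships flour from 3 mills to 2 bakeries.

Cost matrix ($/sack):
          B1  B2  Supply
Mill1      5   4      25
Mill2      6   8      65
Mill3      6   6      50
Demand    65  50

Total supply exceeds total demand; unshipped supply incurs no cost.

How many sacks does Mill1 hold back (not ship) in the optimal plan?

Minimum-cost shipments:
  Mill1→B2: 25 sacks
  Mill2→B1: 40 sacks
  Mill3→B1: 25 sacks
  Mill3→B2: 25 sacks
Total cost = $640.
Mill1 ships 25 of its 25, leaving 0.

0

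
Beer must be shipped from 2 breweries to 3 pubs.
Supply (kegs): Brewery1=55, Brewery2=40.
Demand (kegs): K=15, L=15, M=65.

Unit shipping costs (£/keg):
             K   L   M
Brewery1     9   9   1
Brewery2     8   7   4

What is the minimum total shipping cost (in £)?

320

A cheapest plan:
  Brewery1->M: 55 × £1 = £55
  Brewery2->K: 15 × £8 = £120
  Brewery2->L: 15 × £7 = £105
  Brewery2->M: 10 × £4 = £40
Total = 55 + 120 + 105 + 40 = £320.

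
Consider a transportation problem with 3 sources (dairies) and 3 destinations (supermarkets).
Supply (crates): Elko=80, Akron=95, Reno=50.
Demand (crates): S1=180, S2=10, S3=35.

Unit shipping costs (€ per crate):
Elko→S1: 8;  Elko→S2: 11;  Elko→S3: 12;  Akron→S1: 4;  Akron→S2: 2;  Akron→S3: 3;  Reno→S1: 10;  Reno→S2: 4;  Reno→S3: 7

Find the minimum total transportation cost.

One minimum-cost allocation:
  Elko to S1: 80 × €8 = €640
  Akron to S1: 95 × €4 = €380
  Reno to S1: 5 × €10 = €50
  Reno to S2: 10 × €4 = €40
  Reno to S3: 35 × €7 = €245
Total = 640 + 380 + 50 + 40 + 245 = €1355.

1355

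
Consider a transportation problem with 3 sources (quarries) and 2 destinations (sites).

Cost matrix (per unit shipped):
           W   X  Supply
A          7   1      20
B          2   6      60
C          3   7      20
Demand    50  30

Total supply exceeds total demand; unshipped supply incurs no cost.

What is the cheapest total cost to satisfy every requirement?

Optimal allocation:
  A to X: 20 × 1 = 20
  B to W: 50 × 2 = 100
  B to X: 10 × 6 = 60
Total = 20 + 100 + 60 = 180.

180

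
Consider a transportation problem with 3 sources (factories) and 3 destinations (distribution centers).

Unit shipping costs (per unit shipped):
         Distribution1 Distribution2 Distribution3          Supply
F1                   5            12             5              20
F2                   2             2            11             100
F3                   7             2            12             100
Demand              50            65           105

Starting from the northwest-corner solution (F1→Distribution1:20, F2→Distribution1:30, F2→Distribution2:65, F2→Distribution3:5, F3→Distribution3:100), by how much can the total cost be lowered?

245

Current plan cost = 20·5 + 30·2 + 65·2 + 5·11 + 100·12 = 1545.
Optimal plan:
  F1→Distribution3: 20 pallets
  F2→Distribution1: 50 pallets
  F2→Distribution3: 50 pallets
  F3→Distribution2: 65 pallets
  F3→Distribution3: 35 pallets
Optimal cost = 1300.
Saving = 1545 − 1300 = 245.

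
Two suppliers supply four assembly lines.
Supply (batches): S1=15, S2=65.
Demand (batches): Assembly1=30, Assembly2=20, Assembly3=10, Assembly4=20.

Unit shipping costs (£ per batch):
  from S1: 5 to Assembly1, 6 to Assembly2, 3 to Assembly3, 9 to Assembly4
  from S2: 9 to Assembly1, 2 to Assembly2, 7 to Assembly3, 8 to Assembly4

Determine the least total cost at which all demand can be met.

480

A cheapest plan:
  S1 to Assembly1: 15 × £5 = £75
  S2 to Assembly1: 15 × £9 = £135
  S2 to Assembly2: 20 × £2 = £40
  S2 to Assembly3: 10 × £7 = £70
  S2 to Assembly4: 20 × £8 = £160
Total = 75 + 135 + 40 + 70 + 160 = £480.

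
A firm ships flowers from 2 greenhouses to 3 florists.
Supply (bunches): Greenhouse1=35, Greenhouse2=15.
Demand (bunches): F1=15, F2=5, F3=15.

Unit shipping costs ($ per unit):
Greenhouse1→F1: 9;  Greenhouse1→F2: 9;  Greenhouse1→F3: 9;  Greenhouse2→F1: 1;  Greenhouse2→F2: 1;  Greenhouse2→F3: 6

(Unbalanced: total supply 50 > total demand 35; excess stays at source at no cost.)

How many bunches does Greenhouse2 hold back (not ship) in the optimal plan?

Minimum-cost shipments:
  Greenhouse1–F1: 5 bunches
  Greenhouse1–F3: 15 bunches
  Greenhouse2–F1: 10 bunches
  Greenhouse2–F2: 5 bunches
Total cost = $195.
Greenhouse2 ships 15 of its 15, leaving 0.

0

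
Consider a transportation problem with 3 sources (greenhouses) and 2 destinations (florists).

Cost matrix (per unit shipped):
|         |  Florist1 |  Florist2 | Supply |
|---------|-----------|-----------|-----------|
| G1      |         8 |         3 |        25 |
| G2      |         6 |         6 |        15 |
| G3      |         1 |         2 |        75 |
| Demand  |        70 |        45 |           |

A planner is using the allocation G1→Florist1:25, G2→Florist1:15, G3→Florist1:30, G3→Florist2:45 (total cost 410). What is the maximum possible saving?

Current plan cost = 25·8 + 15·6 + 30·1 + 45·2 = 410.
Optimal plan:
  G1→Florist2: 25 × 3 = 75
  G2→Florist2: 15 × 6 = 90
  G3→Florist1: 70 × 1 = 70
  G3→Florist2: 5 × 2 = 10
Optimal cost = 245.
Saving = 410 − 245 = 165.

165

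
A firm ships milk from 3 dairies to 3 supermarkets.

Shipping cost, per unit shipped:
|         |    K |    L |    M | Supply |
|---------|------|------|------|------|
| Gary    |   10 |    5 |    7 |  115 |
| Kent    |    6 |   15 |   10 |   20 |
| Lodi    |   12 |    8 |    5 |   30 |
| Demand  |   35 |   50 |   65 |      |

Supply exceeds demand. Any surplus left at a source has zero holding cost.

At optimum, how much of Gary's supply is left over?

Minimum-cost shipments:
  Gary to K: 15 crates
  Gary to L: 50 crates
  Gary to M: 35 crates
  Kent to K: 20 crates
  Lodi to M: 30 crates
Total cost = 915.
Gary ships 100 of its 115, leaving 15.

15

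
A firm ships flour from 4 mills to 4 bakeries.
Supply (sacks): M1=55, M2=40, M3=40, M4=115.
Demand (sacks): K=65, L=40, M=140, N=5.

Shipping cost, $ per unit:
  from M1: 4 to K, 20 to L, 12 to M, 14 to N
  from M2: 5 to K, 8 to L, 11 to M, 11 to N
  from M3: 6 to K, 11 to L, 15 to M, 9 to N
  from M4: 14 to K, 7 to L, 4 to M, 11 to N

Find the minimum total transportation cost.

A cheapest plan:
  M1–K: 30 × $4 = $120
  M1–M: 25 × $12 = $300
  M2–L: 40 × $8 = $320
  M3–K: 35 × $6 = $210
  M3–N: 5 × $9 = $45
  M4–M: 115 × $4 = $460
Total = 120 + 300 + 320 + 210 + 45 + 460 = $1455.

1455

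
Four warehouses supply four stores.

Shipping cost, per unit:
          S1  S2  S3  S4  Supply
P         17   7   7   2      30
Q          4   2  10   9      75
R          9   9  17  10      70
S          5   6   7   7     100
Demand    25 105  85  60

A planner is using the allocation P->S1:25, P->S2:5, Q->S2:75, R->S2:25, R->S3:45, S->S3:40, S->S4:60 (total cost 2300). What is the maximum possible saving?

760

Current plan cost = 25·17 + 5·7 + 75·2 + 25·9 + 45·17 + 40·7 + 60·7 = 2300.
Optimal plan:
  P->S4: 30 × 2 = 60
  Q->S2: 75 × 2 = 150
  R->S1: 10 × 9 = 90
  R->S2: 30 × 9 = 270
  R->S4: 30 × 10 = 300
  S->S1: 15 × 5 = 75
  S->S3: 85 × 7 = 595
Optimal cost = 1540.
Saving = 2300 − 1540 = 760.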